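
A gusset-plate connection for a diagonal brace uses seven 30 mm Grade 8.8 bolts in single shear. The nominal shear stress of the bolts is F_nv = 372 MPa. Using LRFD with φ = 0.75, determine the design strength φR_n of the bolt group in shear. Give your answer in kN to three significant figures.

1380 kN

A_b = π × 30² / 4 = 706.9 mm².
R_n = F_nv · A_b · n · n_s = 372 × 706.9 × 7 × 1 / 1000 = 1841 kN.
Design strength φR_n = 0.75 × 1841 = 1380 kN.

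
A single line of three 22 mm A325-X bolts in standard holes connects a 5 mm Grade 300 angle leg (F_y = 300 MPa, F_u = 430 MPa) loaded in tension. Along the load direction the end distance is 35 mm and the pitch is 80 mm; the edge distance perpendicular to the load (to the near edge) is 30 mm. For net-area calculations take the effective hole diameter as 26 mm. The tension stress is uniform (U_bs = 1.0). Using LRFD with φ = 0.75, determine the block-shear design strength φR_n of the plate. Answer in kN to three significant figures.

153 kN

Shear plane L_v = 35 + 2·80 = 195 mm; A_gv = 195 × 5 = 975 mm².
A_nv = (195 − 2.5·26) × 5 = 650 mm².
A_nt = (30 − 0.5·26) × 5 = 85 mm².
0.6 F_u A_nv = 167.7 kN; 0.6 F_y A_gv = 175.5 kN → shear rupture governs the shear term.
R_n = 167.7 + 1.0 × 430 × 85 / 1000 = 204.3 kN.
Design strength φR_n = 0.75 × 204.3 = 153 kN.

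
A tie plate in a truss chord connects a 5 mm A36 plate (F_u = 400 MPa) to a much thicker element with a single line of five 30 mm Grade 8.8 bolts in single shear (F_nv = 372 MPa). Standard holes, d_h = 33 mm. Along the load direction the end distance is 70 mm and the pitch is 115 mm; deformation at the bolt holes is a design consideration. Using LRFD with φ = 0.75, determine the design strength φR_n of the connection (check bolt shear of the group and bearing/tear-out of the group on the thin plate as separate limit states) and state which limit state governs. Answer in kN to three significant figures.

528 kN (bearing governs)

Bolt shear: A_b = π·30²/4 = 706.9 mm²; R_n = 372 × 706.9 × 5 × 1 / 1000 = 1315 kN → 0.75 × 1315 = 986 kN.
Bearing (1.2 l_c t F_u ≤ 2.4 d t F_u): upper limit = 2.4·30·5·400 / 1000 = 144 kN.
  Edge l_c = 70 − 33/2 = 53.5 → r_n = 128.4 kN; interior l_c = 115 − 33 = 82 → r_n = 144 kN.
  R_n,bearing = 1·128.4 + 4·144 = 704.4 kN → 0.75 × 704.4 = 528 kN.
Bearing governs: 528 kN.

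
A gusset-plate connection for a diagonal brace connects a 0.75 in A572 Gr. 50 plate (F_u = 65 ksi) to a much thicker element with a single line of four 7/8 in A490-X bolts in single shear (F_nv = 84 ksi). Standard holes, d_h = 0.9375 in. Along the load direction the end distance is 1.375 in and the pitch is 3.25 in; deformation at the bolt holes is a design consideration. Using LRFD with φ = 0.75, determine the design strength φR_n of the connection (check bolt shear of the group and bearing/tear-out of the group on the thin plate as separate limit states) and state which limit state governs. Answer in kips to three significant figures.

152 kips (bolt shear governs)

Bolt shear: A_b = π·0.875²/4 = 0.6013 in²; R_n = 84 × 0.6013 × 4 × 1 = 202 kips → 0.75 × 202 = 152 kips.
Bearing (1.2 l_c t F_u ≤ 2.4 d t F_u): upper limit = 2.4·0.875·0.75·65 = 102.4 kips.
  Edge l_c = 1.375 − 0.9375/2 = 0.9062 → r_n = 53.02 kips; interior l_c = 3.25 − 0.9375 = 2.312 → r_n = 102.4 kips.
  R_n,bearing = 1·53.02 + 3·102.4 = 360.1 kips → 0.75 × 360.1 = 270 kips.
Bolt shear governs: 152 kips.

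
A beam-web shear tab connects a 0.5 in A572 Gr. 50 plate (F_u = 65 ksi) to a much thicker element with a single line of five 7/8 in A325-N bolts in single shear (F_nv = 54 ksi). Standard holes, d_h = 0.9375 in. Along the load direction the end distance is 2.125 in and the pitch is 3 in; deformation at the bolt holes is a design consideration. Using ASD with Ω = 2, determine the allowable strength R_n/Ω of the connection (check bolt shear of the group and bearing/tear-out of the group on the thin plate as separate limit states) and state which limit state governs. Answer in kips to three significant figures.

Bolt shear: A_b = π·0.875²/4 = 0.6013 in²; R_n = 54 × 0.6013 × 5 × 1 = 162.4 kips → 162.4 / 2 = 81.2 kips.
Bearing (1.2 l_c t F_u ≤ 2.4 d t F_u): upper limit = 2.4·0.875·0.5·65 = 68.25 kips.
  Edge l_c = 2.125 − 0.9375/2 = 1.656 → r_n = 64.59 kips; interior l_c = 3 − 0.9375 = 2.062 → r_n = 68.25 kips.
  R_n,bearing = 1·64.59 + 4·68.25 = 337.6 kips → 337.6 / 2 = 169 kips.
Bolt shear governs: 81.2 kips.

81.2 kips (bolt shear governs)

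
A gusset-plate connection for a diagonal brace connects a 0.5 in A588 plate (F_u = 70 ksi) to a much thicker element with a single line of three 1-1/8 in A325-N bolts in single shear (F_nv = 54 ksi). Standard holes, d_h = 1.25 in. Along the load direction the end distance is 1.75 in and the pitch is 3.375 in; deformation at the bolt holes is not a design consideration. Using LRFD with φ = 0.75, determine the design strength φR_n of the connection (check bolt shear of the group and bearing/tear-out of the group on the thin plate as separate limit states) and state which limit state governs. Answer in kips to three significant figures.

Bolt shear: A_b = π·1.125²/4 = 0.994 in²; R_n = 54 × 0.994 × 3 × 1 = 161 kips → 0.75 × 161 = 121 kips.
Bearing (1.5 l_c t F_u ≤ 3.0 d t F_u): upper limit = 3.0·1.125·0.5·70 = 118.1 kips.
  Edge l_c = 1.75 − 1.25/2 = 1.125 → r_n = 59.06 kips; interior l_c = 3.375 − 1.25 = 2.125 → r_n = 111.6 kips.
  R_n,bearing = 1·59.06 + 2·111.6 = 282.2 kips → 0.75 × 282.2 = 212 kips.
Bolt shear governs: 121 kips.

121 kips (bolt shear governs)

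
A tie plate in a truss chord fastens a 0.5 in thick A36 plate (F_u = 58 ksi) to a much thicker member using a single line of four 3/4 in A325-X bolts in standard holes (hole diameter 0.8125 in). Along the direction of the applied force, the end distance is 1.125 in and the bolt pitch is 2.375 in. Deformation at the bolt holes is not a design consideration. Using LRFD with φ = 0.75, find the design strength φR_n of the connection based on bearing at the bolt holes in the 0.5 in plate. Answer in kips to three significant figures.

Per bolt r_n = 1.5 l_c t F_u ≤ 3.0 d t F_u; upper limit = 3.0 × 0.75 × 0.5 × 58 = 65.25 kips.
Edge bolt: l_c = 1.125 − 0.8125/2 = 0.7188 in → 1.5 × 0.7188 × 0.5 × 58 = 31.27 → r_n = 31.27 kips.
Interior bolts: l_c = 2.375 − 0.8125 = 1.562 in → 1.5 × 1.562 × 0.5 × 58 = 67.97 → r_n = 65.25 kips.
R_n = 1 × 31.27 + 3 × 65.25 = 227 kips.
Design strength φR_n = 0.75 × 227 = 170 kips.

170 kips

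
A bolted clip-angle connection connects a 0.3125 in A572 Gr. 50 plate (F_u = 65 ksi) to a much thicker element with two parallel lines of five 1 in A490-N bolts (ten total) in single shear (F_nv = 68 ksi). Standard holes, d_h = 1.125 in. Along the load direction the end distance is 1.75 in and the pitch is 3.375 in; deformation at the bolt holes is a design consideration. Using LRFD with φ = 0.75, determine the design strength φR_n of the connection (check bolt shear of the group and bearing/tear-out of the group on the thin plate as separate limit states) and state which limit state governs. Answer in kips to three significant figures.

336 kips (bearing governs)

Bolt shear: A_b = π·1²/4 = 0.7854 in²; R_n = 68 × 0.7854 × 10 × 1 = 534.1 kips → 0.75 × 534.1 = 401 kips.
Bearing (1.2 l_c t F_u ≤ 2.4 d t F_u): upper limit = 2.4·1·0.3125·65 = 48.75 kips.
  Edge l_c = 1.75 − 1.125/2 = 1.188 → r_n = 28.95 kips; interior l_c = 3.375 − 1.125 = 2.25 → r_n = 48.75 kips.
  R_n,bearing = 2·28.95 + 8·48.75 = 447.9 kips → 0.75 × 447.9 = 336 kips.
Bearing governs: 336 kips.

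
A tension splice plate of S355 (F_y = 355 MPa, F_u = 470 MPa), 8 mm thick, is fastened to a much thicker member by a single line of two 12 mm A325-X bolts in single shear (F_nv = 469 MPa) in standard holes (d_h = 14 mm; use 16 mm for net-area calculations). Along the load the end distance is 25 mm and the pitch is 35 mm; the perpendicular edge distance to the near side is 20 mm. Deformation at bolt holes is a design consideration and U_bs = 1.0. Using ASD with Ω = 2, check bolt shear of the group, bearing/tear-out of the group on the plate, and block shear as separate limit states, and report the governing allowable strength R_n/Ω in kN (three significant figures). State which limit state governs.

53 kN (bolt shear governs)

Bolt shear: A_b = π·12²/4 = 113.1 mm²; R_n = 469 × 113.1 × 2 × 1 / 1000 = 106.1 kN → 106.1 / 2 = 53 kN.
Bearing: edge l_c = 18, r_n = 81.22 kN; interior l_c = 21, r_n = 94.75 kN; R_n = 81.22 + 1·94.75 = 176 kN → 88 kN.
Block shear: A_gv = 480, A_nv = 288, A_nt = 96 mm²; R_n = min(0.6F_uA_nv, 0.6F_yA_gv) + U_bs·F_u·A_nt = 126.3 kN → 63.2 kN.
Bolt shear governs: 53 kN.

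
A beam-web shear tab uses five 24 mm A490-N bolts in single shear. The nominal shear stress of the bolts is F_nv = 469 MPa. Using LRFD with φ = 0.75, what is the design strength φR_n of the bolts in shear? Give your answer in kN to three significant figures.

A_b = π × 24² / 4 = 452.4 mm².
R_n = F_nv · A_b · n · n_s = 469 × 452.4 × 5 × 1 / 1000 = 1061 kN.
Design strength φR_n = 0.75 × 1061 = 796 kN.

796 kN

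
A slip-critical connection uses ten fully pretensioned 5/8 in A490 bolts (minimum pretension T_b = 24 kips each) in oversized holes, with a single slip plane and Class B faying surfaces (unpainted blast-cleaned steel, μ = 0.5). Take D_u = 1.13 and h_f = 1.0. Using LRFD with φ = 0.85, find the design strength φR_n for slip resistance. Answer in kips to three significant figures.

115 kips

R_n = μ · D_u · h_f · T_b · n_s · n_b = 0.5 × 1.13 × 1.0 × 24 × 1 × 10 = 135.6 kips.
Design strength φR_n = 0.85 × 135.6 = 115 kips.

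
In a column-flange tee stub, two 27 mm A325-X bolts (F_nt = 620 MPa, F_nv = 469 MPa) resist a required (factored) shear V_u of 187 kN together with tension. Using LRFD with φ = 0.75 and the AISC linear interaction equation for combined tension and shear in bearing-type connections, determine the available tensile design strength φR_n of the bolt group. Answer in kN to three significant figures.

445 kN

A_b = π·27²/4 = 572.6 mm²; f_rv = 187 × 1000 / (2 × 572.6) = 163.3 MPa.
F'_nt = 1.3 F_nt − (F_nt / φF_nv) f_rv = 1.3·620 − (620/(0.75·469))·163.3 = 518.2 MPa, capped at F_nt → F'_nt = 518.2 MPa.
R_n = F'_nt · A_b · n = 518.2 × 572.6 × 2 / 1000 = 593.3 kN.
Design strength φR_n = 0.75 × 593.3 = 445 kN.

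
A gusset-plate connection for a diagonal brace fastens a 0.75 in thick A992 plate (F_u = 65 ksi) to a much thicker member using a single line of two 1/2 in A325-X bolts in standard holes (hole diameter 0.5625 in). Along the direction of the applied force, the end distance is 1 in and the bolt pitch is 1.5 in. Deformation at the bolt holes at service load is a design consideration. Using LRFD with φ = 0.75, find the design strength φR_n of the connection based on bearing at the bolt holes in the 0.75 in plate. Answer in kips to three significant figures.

72.7 kips

Per bolt r_n = 1.2 l_c t F_u ≤ 2.4 d t F_u; upper limit = 2.4 × 0.5 × 0.75 × 65 = 58.5 kips.
Edge bolt: l_c = 1 − 0.5625/2 = 0.7188 in → 1.2 × 0.7188 × 0.75 × 65 = 42.05 → r_n = 42.05 kips.
Interior bolts: l_c = 1.5 − 0.5625 = 0.9375 in → 1.2 × 0.9375 × 0.75 × 65 = 54.84 → r_n = 54.84 kips.
R_n = 1 × 42.05 + 1 × 54.84 = 96.89 kips.
Design strength φR_n = 0.75 × 96.89 = 72.7 kips.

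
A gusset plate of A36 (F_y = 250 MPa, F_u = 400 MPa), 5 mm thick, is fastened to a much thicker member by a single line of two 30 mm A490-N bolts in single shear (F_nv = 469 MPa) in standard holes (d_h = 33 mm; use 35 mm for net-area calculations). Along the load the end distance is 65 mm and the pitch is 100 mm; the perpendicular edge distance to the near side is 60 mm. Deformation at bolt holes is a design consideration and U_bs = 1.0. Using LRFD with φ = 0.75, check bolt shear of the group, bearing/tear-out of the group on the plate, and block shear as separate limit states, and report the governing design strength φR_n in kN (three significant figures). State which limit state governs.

157 kN (block shear governs)

Bolt shear: A_b = π·30²/4 = 706.9 mm²; R_n = 469 × 706.9 × 2 × 1 / 1000 = 663 kN → 0.75 × 663 = 497 kN.
Bearing: edge l_c = 48.5, r_n = 116.4 kN; interior l_c = 67, r_n = 144 kN; R_n = 116.4 + 1·144 = 260.4 kN → 195 kN.
Block shear: A_gv = 825, A_nv = 562.5, A_nt = 212.5 mm²; R_n = min(0.6F_uA_nv, 0.6F_yA_gv) + U_bs·F_u·A_nt = 208.8 kN → 157 kN.
Block shear governs: 157 kN.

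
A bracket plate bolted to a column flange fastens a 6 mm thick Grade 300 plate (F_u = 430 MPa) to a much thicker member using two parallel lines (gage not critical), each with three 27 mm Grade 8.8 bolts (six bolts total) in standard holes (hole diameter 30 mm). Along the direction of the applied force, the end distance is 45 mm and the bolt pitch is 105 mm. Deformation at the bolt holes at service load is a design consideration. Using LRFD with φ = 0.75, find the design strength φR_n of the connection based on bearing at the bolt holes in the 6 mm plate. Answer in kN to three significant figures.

641 kN

Per bolt r_n = 1.2 l_c t F_u ≤ 2.4 d t F_u; upper limit = 2.4 × 27 × 6 × 430 / 1000 = 167.2 kN.
Edge bolt: l_c = 45 − 30/2 = 30 mm → 1.2 × 30 × 6 × 430 / 1000 = 92.88 → r_n = 92.88 kN.
Interior bolts: l_c = 105 − 30 = 75 mm → 1.2 × 75 × 6 × 430 / 1000 = 232.2 → r_n = 167.2 kN.
R_n = 2 × 92.88 + 4 × 167.2 = 854.5 kN.
Design strength φR_n = 0.75 × 854.5 = 641 kN.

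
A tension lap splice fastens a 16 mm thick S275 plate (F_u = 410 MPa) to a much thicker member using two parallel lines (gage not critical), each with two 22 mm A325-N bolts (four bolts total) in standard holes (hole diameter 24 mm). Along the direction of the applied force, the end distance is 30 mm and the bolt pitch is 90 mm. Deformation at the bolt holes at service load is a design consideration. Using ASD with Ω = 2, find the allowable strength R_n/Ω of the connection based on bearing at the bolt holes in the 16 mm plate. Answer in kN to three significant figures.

Per bolt r_n = 1.2 l_c t F_u ≤ 2.4 d t F_u; upper limit = 2.4 × 22 × 16 × 410 / 1000 = 346.4 kN.
Edge bolt: l_c = 30 − 24/2 = 18 mm → 1.2 × 18 × 16 × 410 / 1000 = 141.7 → r_n = 141.7 kN.
Interior bolts: l_c = 90 − 24 = 66 mm → 1.2 × 66 × 16 × 410 / 1000 = 519.6 → r_n = 346.4 kN.
R_n = 2 × 141.7 + 2 × 346.4 = 976.1 kN.
Allowable strength R_n/Ω = 976.1 / 2 = 488 kN.

488 kN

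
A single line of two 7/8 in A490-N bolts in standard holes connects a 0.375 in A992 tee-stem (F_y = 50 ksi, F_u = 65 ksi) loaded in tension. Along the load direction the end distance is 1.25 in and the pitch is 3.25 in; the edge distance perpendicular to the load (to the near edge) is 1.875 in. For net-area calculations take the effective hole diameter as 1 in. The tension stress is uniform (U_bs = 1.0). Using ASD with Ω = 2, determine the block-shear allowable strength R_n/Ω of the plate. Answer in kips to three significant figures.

38.7 kips

Shear plane L_v = 1.25 + 1·3.25 = 4.5 in; A_gv = 4.5 × 0.375 = 1.688 in².
A_nv = (4.5 − 1.5·1) × 0.375 = 1.125 in².
A_nt = (1.875 − 0.5·1) × 0.375 = 0.5156 in².
0.6 F_u A_nv = 43.88 kips; 0.6 F_y A_gv = 50.62 kips → shear rupture governs the shear term.
R_n = 43.88 + 1.0 × 65 × 0.5156 = 77.39 kips.
Allowable strength R_n/Ω = 77.39 / 2 = 38.7 kips.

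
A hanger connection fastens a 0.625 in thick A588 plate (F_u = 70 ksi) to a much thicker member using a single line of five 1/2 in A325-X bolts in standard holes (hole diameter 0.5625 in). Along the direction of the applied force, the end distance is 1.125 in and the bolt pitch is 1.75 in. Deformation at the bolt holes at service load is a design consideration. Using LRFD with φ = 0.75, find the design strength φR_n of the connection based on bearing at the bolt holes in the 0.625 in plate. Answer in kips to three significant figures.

Per bolt r_n = 1.2 l_c t F_u ≤ 2.4 d t F_u; upper limit = 2.4 × 0.5 × 0.625 × 70 = 52.5 kips.
Edge bolt: l_c = 1.125 − 0.5625/2 = 0.8438 in → 1.2 × 0.8438 × 0.625 × 70 = 44.3 → r_n = 44.3 kips.
Interior bolts: l_c = 1.75 − 0.5625 = 1.188 in → 1.2 × 1.188 × 0.625 × 70 = 62.34 → r_n = 52.5 kips.
R_n = 1 × 44.3 + 4 × 52.5 = 254.3 kips.
Design strength φR_n = 0.75 × 254.3 = 191 kips.

191 kips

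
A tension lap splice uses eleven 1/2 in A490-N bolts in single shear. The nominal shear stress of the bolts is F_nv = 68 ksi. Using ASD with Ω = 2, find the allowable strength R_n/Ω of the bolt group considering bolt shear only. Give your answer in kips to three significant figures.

A_b = π × 0.5² / 4 = 0.1963 in².
R_n = F_nv · A_b · n · n_s = 68 × 0.1963 × 11 × 1 = 146.9 kips.
Allowable strength R_n/Ω = 146.9 / 2 = 73.4 kips.

73.4 kips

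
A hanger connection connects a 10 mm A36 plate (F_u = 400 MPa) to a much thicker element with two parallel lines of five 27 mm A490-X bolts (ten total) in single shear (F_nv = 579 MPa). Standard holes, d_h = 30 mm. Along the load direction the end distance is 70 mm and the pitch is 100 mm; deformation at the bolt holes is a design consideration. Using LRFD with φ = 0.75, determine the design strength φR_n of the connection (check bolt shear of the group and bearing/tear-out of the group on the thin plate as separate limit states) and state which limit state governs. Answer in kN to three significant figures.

1940 kN (bearing governs)

Bolt shear: A_b = π·27²/4 = 572.6 mm²; R_n = 579 × 572.6 × 10 × 1 / 1000 = 3315 kN → 0.75 × 3315 = 2490 kN.
Bearing (1.2 l_c t F_u ≤ 2.4 d t F_u): upper limit = 2.4·27·10·400 / 1000 = 259.2 kN.
  Edge l_c = 70 − 30/2 = 55 → r_n = 259.2 kN; interior l_c = 100 − 30 = 70 → r_n = 259.2 kN.
  R_n,bearing = 2·259.2 + 8·259.2 = 2592 kN → 0.75 × 2592 = 1940 kN.
Bearing governs: 1940 kN.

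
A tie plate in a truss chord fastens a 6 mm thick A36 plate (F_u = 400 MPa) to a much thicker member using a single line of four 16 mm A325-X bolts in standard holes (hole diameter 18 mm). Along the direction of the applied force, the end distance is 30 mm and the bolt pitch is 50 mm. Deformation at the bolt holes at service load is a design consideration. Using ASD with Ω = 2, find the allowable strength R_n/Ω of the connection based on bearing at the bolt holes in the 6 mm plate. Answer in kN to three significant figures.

Per bolt r_n = 1.2 l_c t F_u ≤ 2.4 d t F_u; upper limit = 2.4 × 16 × 6 × 400 / 1000 = 92.16 kN.
Edge bolt: l_c = 30 − 18/2 = 21 mm → 1.2 × 21 × 6 × 400 / 1000 = 60.48 → r_n = 60.48 kN.
Interior bolts: l_c = 50 − 18 = 32 mm → 1.2 × 32 × 6 × 400 / 1000 = 92.16 → r_n = 92.16 kN.
R_n = 1 × 60.48 + 3 × 92.16 = 337 kN.
Allowable strength R_n/Ω = 337 / 2 = 168 kN.

168 kN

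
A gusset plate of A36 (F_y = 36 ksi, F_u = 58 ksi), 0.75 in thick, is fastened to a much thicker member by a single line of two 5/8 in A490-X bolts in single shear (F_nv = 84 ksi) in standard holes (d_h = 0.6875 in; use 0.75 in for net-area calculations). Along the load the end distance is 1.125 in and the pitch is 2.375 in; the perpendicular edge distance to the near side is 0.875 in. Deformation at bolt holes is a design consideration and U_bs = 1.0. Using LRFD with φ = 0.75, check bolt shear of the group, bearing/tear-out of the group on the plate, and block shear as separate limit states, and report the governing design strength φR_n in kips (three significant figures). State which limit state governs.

Bolt shear: A_b = π·0.625²/4 = 0.3068 in²; R_n = 84 × 0.3068 × 2 × 1 = 51.54 kips → 0.75 × 51.54 = 38.7 kips.
Bearing: edge l_c = 0.7812, r_n = 40.78 kips; interior l_c = 1.688, r_n = 65.25 kips; R_n = 40.78 + 1·65.25 = 106 kips → 79.5 kips.
Block shear: A_gv = 2.625, A_nv = 1.781, A_nt = 0.375 in²; R_n = min(0.6F_uA_nv, 0.6F_yA_gv) + U_bs·F_u·A_nt = 78.45 kips → 58.8 kips.
Bolt shear governs: 38.7 kips.

38.7 kips (bolt shear governs)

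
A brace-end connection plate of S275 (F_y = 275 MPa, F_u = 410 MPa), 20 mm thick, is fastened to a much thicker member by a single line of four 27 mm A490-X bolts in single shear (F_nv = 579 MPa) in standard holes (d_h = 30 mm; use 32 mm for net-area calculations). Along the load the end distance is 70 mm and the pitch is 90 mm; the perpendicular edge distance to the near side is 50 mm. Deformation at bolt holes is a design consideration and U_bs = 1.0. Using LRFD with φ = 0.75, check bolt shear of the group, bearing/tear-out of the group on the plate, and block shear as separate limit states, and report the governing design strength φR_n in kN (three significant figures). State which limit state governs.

995 kN (bolt shear governs)

Bolt shear: A_b = π·27²/4 = 572.6 mm²; R_n = 579 × 572.6 × 4 × 1 / 1000 = 1326 kN → 0.75 × 1326 = 995 kN.
Bearing: edge l_c = 55, r_n = 531.4 kN; interior l_c = 60, r_n = 531.4 kN; R_n = 531.4 + 3·531.4 = 2125 kN → 1590 kN.
Block shear: A_gv = 6800, A_nv = 4560, A_nt = 680 mm²; R_n = min(0.6F_uA_nv, 0.6F_yA_gv) + U_bs·F_u·A_nt = 1401 kN → 1050 kN.
Bolt shear governs: 995 kN.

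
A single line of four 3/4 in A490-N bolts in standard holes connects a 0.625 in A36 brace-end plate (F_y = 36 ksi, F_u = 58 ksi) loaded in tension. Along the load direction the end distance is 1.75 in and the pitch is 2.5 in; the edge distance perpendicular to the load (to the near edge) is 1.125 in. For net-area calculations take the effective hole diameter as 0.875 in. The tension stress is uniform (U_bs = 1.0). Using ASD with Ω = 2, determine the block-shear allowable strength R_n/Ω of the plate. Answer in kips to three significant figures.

74.9 kips

Shear plane L_v = 1.75 + 3·2.5 = 9.25 in; A_gv = 9.25 × 0.625 = 5.781 in².
A_nv = (9.25 − 3.5·0.875) × 0.625 = 3.867 in².
A_nt = (1.125 − 0.5·0.875) × 0.625 = 0.4297 in².
0.6 F_u A_nv = 134.6 kips; 0.6 F_y A_gv = 124.9 kips → shear yielding governs the shear term.
R_n = 124.9 + 1.0 × 58 × 0.4297 = 149.8 kips.
Allowable strength R_n/Ω = 149.8 / 2 = 74.9 kips.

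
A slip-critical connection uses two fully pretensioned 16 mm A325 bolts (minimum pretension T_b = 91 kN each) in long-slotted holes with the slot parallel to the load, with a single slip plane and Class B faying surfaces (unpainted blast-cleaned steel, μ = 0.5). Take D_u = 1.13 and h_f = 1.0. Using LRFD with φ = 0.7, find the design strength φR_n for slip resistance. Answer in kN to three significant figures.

72 kN

R_n = μ · D_u · h_f · T_b · n_s · n_b = 0.5 × 1.13 × 1.0 × 91 × 1 × 2 = 102.8 kN.
Design strength φR_n = 0.7 × 102.8 = 72 kN.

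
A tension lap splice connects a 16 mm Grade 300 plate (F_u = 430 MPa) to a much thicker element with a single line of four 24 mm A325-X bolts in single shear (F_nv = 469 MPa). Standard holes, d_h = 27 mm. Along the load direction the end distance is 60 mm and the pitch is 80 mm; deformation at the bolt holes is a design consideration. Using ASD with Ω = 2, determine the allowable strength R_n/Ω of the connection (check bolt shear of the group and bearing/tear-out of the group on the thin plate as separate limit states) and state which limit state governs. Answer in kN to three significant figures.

424 kN (bolt shear governs)

Bolt shear: A_b = π·24²/4 = 452.4 mm²; R_n = 469 × 452.4 × 4 × 1 / 1000 = 848.7 kN → 848.7 / 2 = 424 kN.
Bearing (1.2 l_c t F_u ≤ 2.4 d t F_u): upper limit = 2.4·24·16·430 / 1000 = 396.3 kN.
  Edge l_c = 60 − 27/2 = 46.5 → r_n = 383.9 kN; interior l_c = 80 − 27 = 53 → r_n = 396.3 kN.
  R_n,bearing = 1·383.9 + 3·396.3 = 1573 kN → 1573 / 2 = 786 kN.
Bolt shear governs: 424 kN.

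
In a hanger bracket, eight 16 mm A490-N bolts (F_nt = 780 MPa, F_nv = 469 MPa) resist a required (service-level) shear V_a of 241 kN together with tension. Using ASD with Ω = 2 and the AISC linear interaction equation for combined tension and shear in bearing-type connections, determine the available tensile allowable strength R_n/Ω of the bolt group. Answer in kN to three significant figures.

A_b = π·16²/4 = 201.1 mm²; f_rv = 241 × 1000 / (8 × 201.1) = 149.8 MPa.
F'_nt = 1.3 F_nt − (Ω F_nt / F_nv) f_rv = 1.3·780 − (2·780/469)·149.8 = 515.6 MPa, capped at F_nt → F'_nt = 515.6 MPa.
R_n = F'_nt · A_b · n = 515.6 × 201.1 × 8 / 1000 = 829.4 kN.
Allowable strength R_n/Ω = 829.4 / 2 = 415 kN.

415 kN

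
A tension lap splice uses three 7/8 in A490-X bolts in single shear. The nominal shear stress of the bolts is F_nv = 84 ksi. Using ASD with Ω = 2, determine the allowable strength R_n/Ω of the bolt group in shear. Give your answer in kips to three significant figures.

A_b = π × 0.875² / 4 = 0.6013 in².
R_n = F_nv · A_b · n · n_s = 84 × 0.6013 × 3 × 1 = 151.5 kips.
Allowable strength R_n/Ω = 151.5 / 2 = 75.8 kips.

75.8 kips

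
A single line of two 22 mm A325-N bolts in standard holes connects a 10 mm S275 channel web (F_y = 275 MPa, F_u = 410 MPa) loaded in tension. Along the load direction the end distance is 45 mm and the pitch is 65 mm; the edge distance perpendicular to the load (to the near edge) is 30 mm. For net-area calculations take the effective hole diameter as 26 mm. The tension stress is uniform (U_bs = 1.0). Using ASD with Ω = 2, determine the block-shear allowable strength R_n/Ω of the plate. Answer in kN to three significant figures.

Shear plane L_v = 45 + 1·65 = 110 mm; A_gv = 110 × 10 = 1100 mm².
A_nv = (110 − 1.5·26) × 10 = 710 mm².
A_nt = (30 − 0.5·26) × 10 = 170 mm².
0.6 F_u A_nv = 174.7 kN; 0.6 F_y A_gv = 181.5 kN → shear rupture governs the shear term.
R_n = 174.7 + 1.0 × 410 × 170 / 1000 = 244.4 kN.
Allowable strength R_n/Ω = 244.4 / 2 = 122 kN.

122 kN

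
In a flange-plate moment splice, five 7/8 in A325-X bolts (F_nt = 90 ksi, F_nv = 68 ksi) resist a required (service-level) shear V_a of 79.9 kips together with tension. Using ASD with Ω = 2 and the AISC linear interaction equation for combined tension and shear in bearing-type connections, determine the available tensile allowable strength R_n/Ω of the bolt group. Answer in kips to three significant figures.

70.1 kips

A_b = π·0.875²/4 = 0.6013 in²; f_rv = 79.9 / (5 × 0.6013) = 26.57 ksi.
F'_nt = 1.3 F_nt − (Ω F_nt / F_nv) f_rv = 1.3·90 − (2·90/68)·26.57 = 46.65 ksi, capped at F_nt → F'_nt = 46.65 ksi.
R_n = F'_nt · A_b · n = 46.65 × 0.6013 × 5 = 140.3 kips.
Allowable strength R_n/Ω = 140.3 / 2 = 70.1 kips.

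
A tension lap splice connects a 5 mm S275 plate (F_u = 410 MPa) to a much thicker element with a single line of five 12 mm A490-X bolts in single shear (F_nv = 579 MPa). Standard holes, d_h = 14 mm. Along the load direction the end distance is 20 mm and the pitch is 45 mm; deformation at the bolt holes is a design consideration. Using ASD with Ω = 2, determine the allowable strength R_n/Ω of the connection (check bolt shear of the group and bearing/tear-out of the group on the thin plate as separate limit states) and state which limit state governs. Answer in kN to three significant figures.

134 kN (bearing governs)

Bolt shear: A_b = π·12²/4 = 113.1 mm²; R_n = 579 × 113.1 × 5 × 1 / 1000 = 327.4 kN → 327.4 / 2 = 164 kN.
Bearing (1.2 l_c t F_u ≤ 2.4 d t F_u): upper limit = 2.4·12·5·410 / 1000 = 59.04 kN.
  Edge l_c = 20 − 14/2 = 13 → r_n = 31.98 kN; interior l_c = 45 − 14 = 31 → r_n = 59.04 kN.
  R_n,bearing = 1·31.98 + 4·59.04 = 268.1 kN → 268.1 / 2 = 134 kN.
Bearing governs: 134 kN.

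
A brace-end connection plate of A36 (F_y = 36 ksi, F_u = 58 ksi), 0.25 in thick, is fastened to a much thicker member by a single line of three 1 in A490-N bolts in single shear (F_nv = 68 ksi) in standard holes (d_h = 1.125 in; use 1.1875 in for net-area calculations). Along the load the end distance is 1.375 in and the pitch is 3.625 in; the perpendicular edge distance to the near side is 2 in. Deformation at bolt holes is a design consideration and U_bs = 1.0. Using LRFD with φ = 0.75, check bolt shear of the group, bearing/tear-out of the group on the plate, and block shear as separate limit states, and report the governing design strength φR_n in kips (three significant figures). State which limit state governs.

Bolt shear: A_b = π·1²/4 = 0.7854 in²; R_n = 68 × 0.7854 × 3 × 1 = 160.2 kips → 0.75 × 160.2 = 120 kips.
Bearing: edge l_c = 0.8125, r_n = 14.14 kips; interior l_c = 2.5, r_n = 34.8 kips; R_n = 14.14 + 2·34.8 = 83.74 kips → 62.8 kips.
Block shear: A_gv = 2.156, A_nv = 1.414, A_nt = 0.3516 in²; R_n = min(0.6F_uA_nv, 0.6F_yA_gv) + U_bs·F_u·A_nt = 66.97 kips → 50.2 kips.
Block shear governs: 50.2 kips.

50.2 kips (block shear governs)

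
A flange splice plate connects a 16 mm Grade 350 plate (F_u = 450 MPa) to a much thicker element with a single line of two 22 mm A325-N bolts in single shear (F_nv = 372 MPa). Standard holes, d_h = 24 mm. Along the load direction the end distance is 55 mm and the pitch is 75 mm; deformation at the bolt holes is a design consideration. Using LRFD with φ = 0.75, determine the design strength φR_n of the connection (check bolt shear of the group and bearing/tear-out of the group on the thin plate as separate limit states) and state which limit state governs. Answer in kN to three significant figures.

212 kN (bolt shear governs)

Bolt shear: A_b = π·22²/4 = 380.1 mm²; R_n = 372 × 380.1 × 2 × 1 / 1000 = 282.8 kN → 0.75 × 282.8 = 212 kN.
Bearing (1.2 l_c t F_u ≤ 2.4 d t F_u): upper limit = 2.4·22·16·450 / 1000 = 380.2 kN.
  Edge l_c = 55 − 24/2 = 43 → r_n = 371.5 kN; interior l_c = 75 − 24 = 51 → r_n = 380.2 kN.
  R_n,bearing = 1·371.5 + 1·380.2 = 751.7 kN → 0.75 × 751.7 = 564 kN.
Bolt shear governs: 212 kN.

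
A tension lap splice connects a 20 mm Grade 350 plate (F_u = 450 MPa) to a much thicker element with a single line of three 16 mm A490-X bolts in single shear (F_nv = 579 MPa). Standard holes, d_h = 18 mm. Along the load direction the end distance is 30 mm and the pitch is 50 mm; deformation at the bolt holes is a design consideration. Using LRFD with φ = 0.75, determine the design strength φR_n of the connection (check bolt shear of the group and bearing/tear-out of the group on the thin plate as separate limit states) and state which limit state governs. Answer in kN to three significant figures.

262 kN (bolt shear governs)

Bolt shear: A_b = π·16²/4 = 201.1 mm²; R_n = 579 × 201.1 × 3 × 1 / 1000 = 349.2 kN → 0.75 × 349.2 = 262 kN.
Bearing (1.2 l_c t F_u ≤ 2.4 d t F_u): upper limit = 2.4·16·20·450 / 1000 = 345.6 kN.
  Edge l_c = 30 − 18/2 = 21 → r_n = 226.8 kN; interior l_c = 50 − 18 = 32 → r_n = 345.6 kN.
  R_n,bearing = 1·226.8 + 2·345.6 = 918 kN → 0.75 × 918 = 688 kN.
Bolt shear governs: 262 kN.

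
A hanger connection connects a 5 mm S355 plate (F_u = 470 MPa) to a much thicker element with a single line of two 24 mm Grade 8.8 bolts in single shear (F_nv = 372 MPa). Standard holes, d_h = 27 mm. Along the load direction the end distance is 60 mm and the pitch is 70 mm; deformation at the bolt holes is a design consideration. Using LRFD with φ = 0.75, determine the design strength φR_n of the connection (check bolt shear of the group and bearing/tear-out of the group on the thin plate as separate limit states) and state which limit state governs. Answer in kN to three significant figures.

189 kN (bearing governs)

Bolt shear: A_b = π·24²/4 = 452.4 mm²; R_n = 372 × 452.4 × 2 × 1 / 1000 = 336.6 kN → 0.75 × 336.6 = 252 kN.
Bearing (1.2 l_c t F_u ≤ 2.4 d t F_u): upper limit = 2.4·24·5·470 / 1000 = 135.4 kN.
  Edge l_c = 60 − 27/2 = 46.5 → r_n = 131.1 kN; interior l_c = 70 − 27 = 43 → r_n = 121.3 kN.
  R_n,bearing = 1·131.1 + 1·121.3 = 252.4 kN → 0.75 × 252.4 = 189 kN.
Bearing governs: 189 kN.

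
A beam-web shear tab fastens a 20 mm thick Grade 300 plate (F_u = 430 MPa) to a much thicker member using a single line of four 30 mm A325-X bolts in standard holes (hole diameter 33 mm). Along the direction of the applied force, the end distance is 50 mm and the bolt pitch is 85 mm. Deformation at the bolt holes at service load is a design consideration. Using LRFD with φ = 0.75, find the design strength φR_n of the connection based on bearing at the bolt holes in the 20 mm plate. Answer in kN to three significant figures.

Per bolt r_n = 1.2 l_c t F_u ≤ 2.4 d t F_u; upper limit = 2.4 × 30 × 20 × 430 / 1000 = 619.2 kN.
Edge bolt: l_c = 50 − 33/2 = 33.5 mm → 1.2 × 33.5 × 20 × 430 / 1000 = 345.7 → r_n = 345.7 kN.
Interior bolts: l_c = 85 − 33 = 52 mm → 1.2 × 52 × 20 × 430 / 1000 = 536.6 → r_n = 536.6 kN.
R_n = 1 × 345.7 + 3 × 536.6 = 1956 kN.
Design strength φR_n = 0.75 × 1956 = 1470 kN.

1470 kN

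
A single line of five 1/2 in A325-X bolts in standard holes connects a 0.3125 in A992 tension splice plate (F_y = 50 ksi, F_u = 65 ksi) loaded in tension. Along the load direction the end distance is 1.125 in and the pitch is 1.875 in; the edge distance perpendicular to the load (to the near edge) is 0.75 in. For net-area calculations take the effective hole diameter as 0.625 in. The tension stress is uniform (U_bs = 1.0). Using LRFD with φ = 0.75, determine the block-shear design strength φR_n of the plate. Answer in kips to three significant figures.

Shear plane L_v = 1.125 + 4·1.875 = 8.625 in; A_gv = 8.625 × 0.3125 = 2.695 in².
A_nv = (8.625 − 4.5·0.625) × 0.3125 = 1.816 in².
A_nt = (0.75 − 0.5·0.625) × 0.3125 = 0.1367 in².
0.6 F_u A_nv = 70.84 kips; 0.6 F_y A_gv = 80.86 kips → shear rupture governs the shear term.
R_n = 70.84 + 1.0 × 65 × 0.1367 = 79.73 kips.
Design strength φR_n = 0.75 × 79.73 = 59.8 kips.

59.8 kips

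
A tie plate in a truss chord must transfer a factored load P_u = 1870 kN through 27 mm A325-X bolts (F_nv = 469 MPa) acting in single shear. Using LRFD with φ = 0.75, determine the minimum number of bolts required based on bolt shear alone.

10 bolts

A_b = π·27²/4 = 572.6 mm².
Per-bolt design strength φR_n = 0.75 × 469 × 572.6 × 1 / 1000 = 201.4 kN.
n ≥ 1870 / 201.4 = 9.285 → use 10 bolts.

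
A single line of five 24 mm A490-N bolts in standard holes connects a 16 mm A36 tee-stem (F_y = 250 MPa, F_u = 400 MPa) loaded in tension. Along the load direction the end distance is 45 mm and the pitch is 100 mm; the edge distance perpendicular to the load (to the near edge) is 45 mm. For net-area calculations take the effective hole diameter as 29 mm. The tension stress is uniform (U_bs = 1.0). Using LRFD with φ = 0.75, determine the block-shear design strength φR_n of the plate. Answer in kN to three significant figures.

Shear plane L_v = 45 + 4·100 = 445 mm; A_gv = 445 × 16 = 7120 mm².
A_nv = (445 − 4.5·29) × 16 = 5032 mm².
A_nt = (45 − 0.5·29) × 16 = 488 mm².
0.6 F_u A_nv = 1208 kN; 0.6 F_y A_gv = 1068 kN → shear yielding governs the shear term.
R_n = 1068 + 1.0 × 400 × 488 / 1000 = 1263 kN.
Design strength φR_n = 0.75 × 1263 = 947 kN.

947 kN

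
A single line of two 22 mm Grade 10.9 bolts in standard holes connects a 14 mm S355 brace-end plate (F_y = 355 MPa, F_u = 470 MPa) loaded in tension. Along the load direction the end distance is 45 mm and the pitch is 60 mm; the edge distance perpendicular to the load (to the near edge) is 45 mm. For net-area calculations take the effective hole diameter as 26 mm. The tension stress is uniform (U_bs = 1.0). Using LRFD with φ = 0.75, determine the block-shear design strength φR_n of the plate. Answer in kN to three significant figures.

Shear plane L_v = 45 + 1·60 = 105 mm; A_gv = 105 × 14 = 1470 mm².
A_nv = (105 − 1.5·26) × 14 = 924 mm².
A_nt = (45 − 0.5·26) × 14 = 448 mm².
0.6 F_u A_nv = 260.6 kN; 0.6 F_y A_gv = 313.1 kN → shear rupture governs the shear term.
R_n = 260.6 + 1.0 × 470 × 448 / 1000 = 471.1 kN.
Design strength φR_n = 0.75 × 471.1 = 353 kN.

353 kN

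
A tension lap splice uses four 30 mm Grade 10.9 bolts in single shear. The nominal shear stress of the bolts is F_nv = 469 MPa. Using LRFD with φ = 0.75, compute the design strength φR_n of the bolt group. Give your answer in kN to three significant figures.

995 kN

A_b = π × 30² / 4 = 706.9 mm².
R_n = F_nv · A_b · n · n_s = 469 × 706.9 × 4 × 1 / 1000 = 1326 kN.
Design strength φR_n = 0.75 × 1326 = 995 kN.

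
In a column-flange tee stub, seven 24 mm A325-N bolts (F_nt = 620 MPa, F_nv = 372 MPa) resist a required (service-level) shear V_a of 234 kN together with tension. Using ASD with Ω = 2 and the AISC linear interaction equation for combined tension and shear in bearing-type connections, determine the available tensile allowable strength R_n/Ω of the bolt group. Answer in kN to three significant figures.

A_b = π·24²/4 = 452.4 mm²; f_rv = 234 × 1000 / (7 × 452.4) = 73.89 MPa.
F'_nt = 1.3 F_nt − (Ω F_nt / F_nv) f_rv = 1.3·620 − (2·620/372)·73.89 = 559.7 MPa, capped at F_nt → F'_nt = 559.7 MPa.
R_n = F'_nt · A_b · n = 559.7 × 452.4 × 7 / 1000 = 1772 kN.
Allowable strength R_n/Ω = 1772 / 2 = 886 kN.

886 kN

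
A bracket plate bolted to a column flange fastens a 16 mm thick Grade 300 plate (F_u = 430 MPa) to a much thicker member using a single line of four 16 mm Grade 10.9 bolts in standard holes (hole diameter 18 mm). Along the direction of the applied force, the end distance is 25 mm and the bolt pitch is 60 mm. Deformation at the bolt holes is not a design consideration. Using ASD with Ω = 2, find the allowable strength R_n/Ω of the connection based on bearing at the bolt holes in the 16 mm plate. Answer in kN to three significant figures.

Per bolt r_n = 1.5 l_c t F_u ≤ 3.0 d t F_u; upper limit = 3.0 × 16 × 16 × 430 / 1000 = 330.2 kN.
Edge bolt: l_c = 25 − 18/2 = 16 mm → 1.5 × 16 × 16 × 430 / 1000 = 165.1 → r_n = 165.1 kN.
Interior bolts: l_c = 60 − 18 = 42 mm → 1.5 × 42 × 16 × 430 / 1000 = 433.4 → r_n = 330.2 kN.
R_n = 1 × 165.1 + 3 × 330.2 = 1156 kN.
Allowable strength R_n/Ω = 1156 / 2 = 578 kN.

578 kN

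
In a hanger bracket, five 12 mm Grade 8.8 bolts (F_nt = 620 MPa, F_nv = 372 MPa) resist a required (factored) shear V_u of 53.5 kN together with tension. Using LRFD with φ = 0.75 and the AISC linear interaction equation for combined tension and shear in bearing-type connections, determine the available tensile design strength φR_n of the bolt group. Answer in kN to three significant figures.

253 kN

A_b = π·12²/4 = 113.1 mm²; f_rv = 53.5 × 1000 / (5 × 113.1) = 94.61 MPa.
F'_nt = 1.3 F_nt − (F_nt / φF_nv) f_rv = 1.3·620 − (620/(0.75·372))·94.61 = 595.8 MPa, capped at F_nt → F'_nt = 595.8 MPa.
R_n = F'_nt · A_b · n = 595.8 × 113.1 × 5 / 1000 = 336.9 kN.
Design strength φR_n = 0.75 × 336.9 = 253 kN.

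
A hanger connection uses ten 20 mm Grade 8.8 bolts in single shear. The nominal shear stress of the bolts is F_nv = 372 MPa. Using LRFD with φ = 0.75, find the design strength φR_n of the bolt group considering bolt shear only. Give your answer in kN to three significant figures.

A_b = π × 20² / 4 = 314.2 mm².
R_n = F_nv · A_b · n · n_s = 372 × 314.2 × 10 × 1 / 1000 = 1169 kN.
Design strength φR_n = 0.75 × 1169 = 877 kN.

877 kN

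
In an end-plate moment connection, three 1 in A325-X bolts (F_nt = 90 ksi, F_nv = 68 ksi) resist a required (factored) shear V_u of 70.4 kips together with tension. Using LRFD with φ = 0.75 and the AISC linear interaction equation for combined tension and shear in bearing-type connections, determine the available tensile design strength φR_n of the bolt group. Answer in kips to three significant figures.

A_b = π·1²/4 = 0.7854 in²; f_rv = 70.4 / (3 × 0.7854) = 29.88 ksi.
F'_nt = 1.3 F_nt − (F_nt / φF_nv) f_rv = 1.3·90 − (90/(0.75·68))·29.88 = 64.27 ksi, capped at F_nt → F'_nt = 64.27 ksi.
R_n = F'_nt · A_b · n = 64.27 × 0.7854 × 3 = 151.4 kips.
Design strength φR_n = 0.75 × 151.4 = 114 kips.

114 kips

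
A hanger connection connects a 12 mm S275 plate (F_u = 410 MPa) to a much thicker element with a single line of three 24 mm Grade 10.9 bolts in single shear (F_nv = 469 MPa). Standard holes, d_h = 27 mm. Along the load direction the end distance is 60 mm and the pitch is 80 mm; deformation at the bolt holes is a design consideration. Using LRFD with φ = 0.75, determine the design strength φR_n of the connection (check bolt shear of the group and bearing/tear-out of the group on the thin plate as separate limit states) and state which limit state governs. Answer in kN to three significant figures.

Bolt shear: A_b = π·24²/4 = 452.4 mm²; R_n = 469 × 452.4 × 3 × 1 / 1000 = 636.5 kN → 0.75 × 636.5 = 477 kN.
Bearing (1.2 l_c t F_u ≤ 2.4 d t F_u): upper limit = 2.4·24·12·410 / 1000 = 283.4 kN.
  Edge l_c = 60 − 27/2 = 46.5 → r_n = 274.5 kN; interior l_c = 80 − 27 = 53 → r_n = 283.4 kN.
  R_n,bearing = 1·274.5 + 2·283.4 = 841.3 kN → 0.75 × 841.3 = 631 kN.
Bolt shear governs: 477 kN.

477 kN (bolt shear governs)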